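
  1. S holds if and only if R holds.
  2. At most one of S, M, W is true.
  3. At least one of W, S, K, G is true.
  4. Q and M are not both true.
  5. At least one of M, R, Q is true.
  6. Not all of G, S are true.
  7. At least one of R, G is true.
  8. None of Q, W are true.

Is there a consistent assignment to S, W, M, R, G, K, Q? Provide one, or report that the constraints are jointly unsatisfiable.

S: True, W: False, M: False, R: True, G: False, K: False, Q: False

  (1) S=T, R=T — same ✓
  (2) {S, M, W}: 1 true — at most one ✓
  (3) {W, S, K, G}: 1 true — at least one ✓
  (4) Q=F, M=F — not both ✓
  (5) {M, R, Q}: 1 true — at least one ✓
  (6) {G, S}: 1/2 true — not all ✓
  (7) {R, G}: 1 true — at least one ✓
  (8) {Q, W}: 0 true — none ✓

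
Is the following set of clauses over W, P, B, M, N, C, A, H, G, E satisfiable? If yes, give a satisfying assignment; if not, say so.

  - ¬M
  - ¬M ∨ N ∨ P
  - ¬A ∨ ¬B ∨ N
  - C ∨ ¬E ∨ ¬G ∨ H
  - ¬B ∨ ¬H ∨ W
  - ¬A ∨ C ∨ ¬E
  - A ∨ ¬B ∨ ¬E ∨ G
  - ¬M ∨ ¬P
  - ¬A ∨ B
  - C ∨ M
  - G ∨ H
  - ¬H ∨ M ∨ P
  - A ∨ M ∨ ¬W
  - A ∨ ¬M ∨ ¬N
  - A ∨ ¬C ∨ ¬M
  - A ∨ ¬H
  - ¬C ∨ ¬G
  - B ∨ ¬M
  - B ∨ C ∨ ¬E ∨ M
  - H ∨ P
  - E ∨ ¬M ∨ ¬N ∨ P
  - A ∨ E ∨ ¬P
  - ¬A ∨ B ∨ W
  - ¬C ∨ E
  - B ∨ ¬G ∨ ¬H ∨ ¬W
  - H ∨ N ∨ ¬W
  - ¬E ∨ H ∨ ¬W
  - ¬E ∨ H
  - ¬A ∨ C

Unit clause (¬M) forces M = False.
In (C ∨ M) only C is left, so C = True.
In (¬C ∨ ¬G) only ¬G is left, so G = False.
In (¬C ∨ E) only E is left, so E = True.
In (¬E ∨ H) only H is left, so H = True.
In (¬H ∨ M ∨ P) only P is left, so P = True.
In (A ∨ ¬H) only A is left, so A = True.
In (¬A ∨ B) only B is left, so B = True.
In (¬A ∨ ¬B ∨ N) only N is left, so N = True.
In (¬B ∨ ¬H ∨ W) only W is left, so W = True.
All clauses satisfied.

W=T, P=T, B=T, M=F, N=T, C=T, A=T, H=T, G=F, E=T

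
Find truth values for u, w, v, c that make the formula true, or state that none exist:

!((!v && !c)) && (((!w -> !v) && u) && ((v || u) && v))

u: True, w: True, v: True, c: True

  !((!v && !c)) = True
    !v && !c = False
      !v = False
      !c = False
  ((!w -> !v) && u) && ((v || u) && v) = True
    (!w -> !v) && u = True
      !w -> !v = True
        !w = False
        !v = False
    (v || u) && v = True
      v || u = True
Both conjuncts True, so the formula holds.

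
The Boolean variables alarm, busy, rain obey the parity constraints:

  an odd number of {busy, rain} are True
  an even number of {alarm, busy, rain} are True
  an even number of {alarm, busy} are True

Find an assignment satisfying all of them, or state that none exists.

alarm=T; busy=T; rain=F

{busy, rain}: 1 true → odd ✓
{alarm, busy, rain}: 2 true → even ✓
{alarm, busy}: 2 true → even ✓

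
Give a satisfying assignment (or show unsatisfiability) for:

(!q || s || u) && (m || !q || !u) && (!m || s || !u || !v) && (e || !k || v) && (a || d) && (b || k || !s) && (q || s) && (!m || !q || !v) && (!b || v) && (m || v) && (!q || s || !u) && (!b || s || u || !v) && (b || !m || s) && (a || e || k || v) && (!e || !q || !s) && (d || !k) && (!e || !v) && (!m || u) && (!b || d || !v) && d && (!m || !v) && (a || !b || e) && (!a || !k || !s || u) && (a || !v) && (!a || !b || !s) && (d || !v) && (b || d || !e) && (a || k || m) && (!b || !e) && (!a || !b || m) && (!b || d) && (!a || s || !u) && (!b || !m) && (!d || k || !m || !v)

v: False, k: True, a: True, b: False, u: True, q: False, s: True, d: True, e: True, m: True

Unit clause (d) forces d = True.
Set v = False.
  then (!b || v) forces b = False.
  then (m || v) forces m = True.
  then (b || !m || s) forces s = True.
  then (!m || u) forces u = True.
  then (b || k || !s) forces k = True.
  then (e || !k || v) forces e = True.
  then (!e || !q || !s) forces q = False.
Set a = True.
All clauses satisfied.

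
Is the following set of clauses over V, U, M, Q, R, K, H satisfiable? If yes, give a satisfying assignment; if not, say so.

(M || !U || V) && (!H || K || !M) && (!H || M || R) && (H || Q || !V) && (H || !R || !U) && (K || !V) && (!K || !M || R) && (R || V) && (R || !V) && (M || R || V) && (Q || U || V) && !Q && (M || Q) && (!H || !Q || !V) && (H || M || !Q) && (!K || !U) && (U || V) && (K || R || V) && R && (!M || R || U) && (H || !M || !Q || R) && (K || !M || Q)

V=T; U=F; M=T; Q=F; R=T; K=T; H=T

Unit clause (!Q) forces Q = False.
In (M || Q) only M is left, so M = True.
Unit clause (R) forces R = True.
In (K || !M || Q) only K is left, so K = True.
In (!K || !U) only !U is left, so U = False.
In (U || V) only V is left, so V = True.
In (H || Q || !V) only H is left, so H = True.
All clauses satisfied.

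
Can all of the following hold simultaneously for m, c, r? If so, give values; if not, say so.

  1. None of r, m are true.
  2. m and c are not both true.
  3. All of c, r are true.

Case r = True:
  Constraint (1) is violated (r=T) — contradiction.
Case r = False:
  Constraint (3) is violated (r=F) — contradiction.
Both cases fail — unsatisfiable.

Unsatisfiable — no assignment works.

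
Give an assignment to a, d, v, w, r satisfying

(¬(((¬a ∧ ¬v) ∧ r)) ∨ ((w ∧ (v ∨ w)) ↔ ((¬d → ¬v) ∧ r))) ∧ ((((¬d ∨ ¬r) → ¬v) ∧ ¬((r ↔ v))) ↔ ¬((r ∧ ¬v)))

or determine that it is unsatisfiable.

The conjunct (((¬d ∨ ¬r) → ¬v) ∧ ¬((r ↔ v))) ↔ ¬((r ∧ ¬v)) is unsatisfiable on its own:
  d=F, v=F, r=F: evaluates to False.
  d=F, v=F, r=T: evaluates to False.
  d=F, v=T, r=F: evaluates to False.
  d=F, v=T, r=T: evaluates to False.
  d=T, v=F, r=F: evaluates to False.
  d=T, v=F, r=T: evaluates to False.
  d=T, v=T, r=F: evaluates to False.
  d=T, v=T, r=T: evaluates to False.
So the whole conjunction is unsatisfiable.

Unsatisfiable — no assignment works.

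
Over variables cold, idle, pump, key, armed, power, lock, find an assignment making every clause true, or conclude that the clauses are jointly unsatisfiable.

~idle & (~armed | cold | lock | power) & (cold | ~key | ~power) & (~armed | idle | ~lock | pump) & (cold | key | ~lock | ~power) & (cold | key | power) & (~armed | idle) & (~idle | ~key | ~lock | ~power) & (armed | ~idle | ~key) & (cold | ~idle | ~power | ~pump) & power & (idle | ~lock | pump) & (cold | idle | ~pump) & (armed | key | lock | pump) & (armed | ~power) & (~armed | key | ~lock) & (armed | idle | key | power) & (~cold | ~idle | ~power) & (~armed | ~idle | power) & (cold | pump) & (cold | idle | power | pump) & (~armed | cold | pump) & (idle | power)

Case idle = True:
  Clause (~idle) is falsified — contradiction.
Case idle = False:
  (~armed | idle) forces armed = False.
  (power) forces power = True.
  Clause (armed | ~power) is falsified — contradiction.
Both cases fail, so the formula is unsatisfiable.

UNSATISFIABLE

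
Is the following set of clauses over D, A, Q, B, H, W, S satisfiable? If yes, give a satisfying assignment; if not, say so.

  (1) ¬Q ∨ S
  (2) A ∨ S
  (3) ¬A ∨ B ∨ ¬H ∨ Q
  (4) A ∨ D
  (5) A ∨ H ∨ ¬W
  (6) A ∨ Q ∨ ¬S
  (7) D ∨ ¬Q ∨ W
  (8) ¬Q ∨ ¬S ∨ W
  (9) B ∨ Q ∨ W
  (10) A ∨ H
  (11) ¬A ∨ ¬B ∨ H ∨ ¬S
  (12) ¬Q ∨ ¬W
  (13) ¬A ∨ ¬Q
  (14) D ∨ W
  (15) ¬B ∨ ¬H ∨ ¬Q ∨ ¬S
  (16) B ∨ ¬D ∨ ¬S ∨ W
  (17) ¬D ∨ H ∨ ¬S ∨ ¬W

Set D = True.
Try A = False:
  (A ∨ S) forces S = True.
  (A ∨ Q ∨ ¬S) forces Q = True.
  (¬Q ∨ ¬S ∨ W) forces W = True.
  clause (¬Q ∨ ¬W) is falsified — backtrack.
So A = True.
  then (¬A ∨ ¬Q) forces Q = False.
Set B = True.
Set H = True.
Set W = True.
Set S = True.
All clauses satisfied.

D: True, A: True, Q: False, B: True, H: True, W: True, S: True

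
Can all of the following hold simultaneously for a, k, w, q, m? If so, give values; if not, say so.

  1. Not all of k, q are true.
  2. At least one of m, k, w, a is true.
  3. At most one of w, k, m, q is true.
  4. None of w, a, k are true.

a: False, k: False, w: False, q: False, m: True

  (1) {k, q}: 0/2 true — not all ✓
  (2) {m, k, w, a}: 1 true — at least one ✓
  (3) {w, k, m, q}: 1 true — at most one ✓
  (4) {w, a, k}: 0 true — none ✓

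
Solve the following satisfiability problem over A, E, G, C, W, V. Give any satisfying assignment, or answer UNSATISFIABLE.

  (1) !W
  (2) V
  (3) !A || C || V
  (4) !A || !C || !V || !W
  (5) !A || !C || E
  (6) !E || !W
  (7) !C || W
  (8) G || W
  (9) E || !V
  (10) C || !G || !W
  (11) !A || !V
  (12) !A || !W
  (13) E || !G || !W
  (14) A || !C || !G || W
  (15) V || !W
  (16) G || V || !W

A=F; E=T; G=T; C=F; W=F; V=T

Unit clause (!W) forces W = False.
Unit clause (V) forces V = True.
In (!C || W) only !C is left, so C = False.
In (G || W) only G is left, so G = True.
In (E || !V) only E is left, so E = True.
In (!A || !V) only !A is left, so A = False.
All clauses satisfied.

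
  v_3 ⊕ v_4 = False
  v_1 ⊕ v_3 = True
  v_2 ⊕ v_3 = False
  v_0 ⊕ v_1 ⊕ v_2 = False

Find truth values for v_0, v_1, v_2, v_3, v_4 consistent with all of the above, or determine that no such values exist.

v_0 = True, v_1 = False, v_2 = True, v_3 = True, v_4 = True

v_3 ⊕ v_4 = T ⊕ T = False ✓
v_1 ⊕ v_3 = F ⊕ T = True ✓
v_2 ⊕ v_3 = T ⊕ T = False ✓
v_0 ⊕ v_1 ⊕ v_2 = T ⊕ F ⊕ T = False ✓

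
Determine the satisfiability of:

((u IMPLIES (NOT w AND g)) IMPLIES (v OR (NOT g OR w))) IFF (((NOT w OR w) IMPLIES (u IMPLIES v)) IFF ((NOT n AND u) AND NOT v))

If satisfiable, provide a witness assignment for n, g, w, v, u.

n: True, g: True, w: True, v: False, u: True

  ((u IMPLIES (NOT w AND g)) IMPLIES (v OR (NOT g OR w))) IFF (((NOT w OR w) IMPLIES (u IMPLIES v)) IFF ((NOT n AND u) AND NOT v)) = True
    (u IMPLIES (NOT w AND g)) IMPLIES (v OR (NOT g OR w)) = True
      u IMPLIES (NOT w AND g) = False
        NOT w AND g = False
          NOT w = False
      v OR (NOT g OR w) = True
        NOT g OR w = True
          NOT g = False
    ((NOT w OR w) IMPLIES (u IMPLIES v)) IFF ((NOT n AND u) AND NOT v) = True
      (NOT w OR w) IMPLIES (u IMPLIES v) = False
        NOT w OR w = True
          NOT w = False
        u IMPLIES v = False
      (NOT n AND u) AND NOT v = False
        NOT n AND u = False
          NOT n = False
        NOT v = True
The formula evaluates to True.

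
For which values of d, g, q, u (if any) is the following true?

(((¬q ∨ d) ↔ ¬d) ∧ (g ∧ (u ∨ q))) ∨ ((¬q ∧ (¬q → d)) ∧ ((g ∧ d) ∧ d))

d=T, g=T, q=F, u=T

  (((¬q ∨ d) ↔ ¬d) ∧ (g ∧ (u ∨ q))) ∨ ((¬q ∧ (¬q → d)) ∧ ((g ∧ d) ∧ d)) = True
    ((¬q ∨ d) ↔ ¬d) ∧ (g ∧ (u ∨ q)) = False
      (¬q ∨ d) ↔ ¬d = False
        ¬q ∨ d = True
          ¬q = True
        ¬d = False
      g ∧ (u ∨ q) = True
        u ∨ q = True
    (¬q ∧ (¬q → d)) ∧ ((g ∧ d) ∧ d) = True
      ¬q ∧ (¬q → d) = True
        ¬q = True
        ¬q → d = True
          ¬q = True
      (g ∧ d) ∧ d = True
        g ∧ d = True
The formula evaluates to True.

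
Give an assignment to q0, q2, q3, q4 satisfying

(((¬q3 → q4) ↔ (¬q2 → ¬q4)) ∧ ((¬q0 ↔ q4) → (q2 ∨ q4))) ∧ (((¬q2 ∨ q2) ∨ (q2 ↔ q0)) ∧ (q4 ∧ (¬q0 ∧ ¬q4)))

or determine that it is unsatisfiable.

Unsatisfiable — no assignment works.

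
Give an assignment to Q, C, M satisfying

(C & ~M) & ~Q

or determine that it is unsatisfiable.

Q=F, C=T, M=F

  C & ~M = True
    ~M = True
  ~Q = True
Both conjuncts True, so the formula holds.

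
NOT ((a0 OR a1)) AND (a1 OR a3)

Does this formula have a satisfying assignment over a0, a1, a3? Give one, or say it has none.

a0 = False; a1 = False; a3 = True

  NOT ((a0 OR a1)) = True
    a0 OR a1 = False
  a1 OR a3 = True
Both conjuncts True, so the formula holds.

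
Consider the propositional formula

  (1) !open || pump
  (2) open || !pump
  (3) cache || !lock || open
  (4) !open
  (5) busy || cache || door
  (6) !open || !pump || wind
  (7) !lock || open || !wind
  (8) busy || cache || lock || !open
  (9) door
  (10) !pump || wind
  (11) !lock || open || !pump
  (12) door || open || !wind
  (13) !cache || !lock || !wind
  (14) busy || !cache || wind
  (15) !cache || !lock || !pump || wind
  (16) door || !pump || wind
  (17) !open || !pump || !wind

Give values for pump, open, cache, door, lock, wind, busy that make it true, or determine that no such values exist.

Unit clause (!open) forces open = False.
Unit clause (door) forces door = True.
In (open || !pump) only !pump is left, so pump = False.
Set cache = True.
Set lock = False.
Set wind = True.
Set busy = False.
All clauses satisfied.

pump = False, open = False, cache = True, door = True, lock = False, wind = True, busy = False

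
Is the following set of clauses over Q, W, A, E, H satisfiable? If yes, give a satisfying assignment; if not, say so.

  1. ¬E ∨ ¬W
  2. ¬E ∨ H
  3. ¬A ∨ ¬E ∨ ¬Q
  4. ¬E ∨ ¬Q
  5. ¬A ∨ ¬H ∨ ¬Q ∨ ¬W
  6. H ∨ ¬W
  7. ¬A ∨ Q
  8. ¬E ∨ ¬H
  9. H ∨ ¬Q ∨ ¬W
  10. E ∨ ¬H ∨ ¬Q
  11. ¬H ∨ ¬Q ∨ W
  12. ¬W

Unit clause (¬W) forces W = False.
Set Q = True.
  then (¬E ∨ ¬Q) forces E = False.
  then (E ∨ ¬H ∨ ¬Q) forces H = False.
Set A = False.
All clauses satisfied.

Q: True, W: False, A: False, E: False, H: False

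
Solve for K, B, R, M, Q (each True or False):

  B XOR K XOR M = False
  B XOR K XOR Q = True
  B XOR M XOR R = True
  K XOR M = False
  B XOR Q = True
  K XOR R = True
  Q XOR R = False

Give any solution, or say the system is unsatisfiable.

K = False, B = False, R = True, M = False, Q = True

B XOR K XOR M = F XOR F XOR F = False ✓
B XOR K XOR Q = F XOR F XOR T = True ✓
B XOR M XOR R = F XOR F XOR T = True ✓
K XOR M = F XOR F = False ✓
B XOR Q = F XOR T = True ✓
K XOR R = F XOR T = True ✓
Q XOR R = T XOR T = False ✓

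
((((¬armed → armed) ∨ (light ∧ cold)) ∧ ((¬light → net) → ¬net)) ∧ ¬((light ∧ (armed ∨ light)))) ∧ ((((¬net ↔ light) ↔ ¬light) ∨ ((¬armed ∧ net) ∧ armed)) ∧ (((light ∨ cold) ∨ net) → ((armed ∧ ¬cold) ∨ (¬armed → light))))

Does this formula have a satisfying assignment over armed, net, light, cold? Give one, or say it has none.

UNSATISFIABLE

Case light = True: the conjunct ¬((light ∧ (armed ∨ light))) becomes ¬((True ∧ True)) = False.
Case light = False: the formula simplifies to ((¬armed → armed) ∧ (net → ¬net)) ∧ ((net ∨ ((¬armed ∧ net) ∧ armed)) ∧ ((cold ∨ net) → ((armed ∧ ¬cold) ∨ armed))).
  net = True: the conjunct net → ¬net becomes True → ¬True = False.
  net = False: the conjunct net ∨ ((¬armed ∧ net) ∧ armed) becomes False ∨ (False ∧ armed) = False.
Both cases fail — unsatisfiable.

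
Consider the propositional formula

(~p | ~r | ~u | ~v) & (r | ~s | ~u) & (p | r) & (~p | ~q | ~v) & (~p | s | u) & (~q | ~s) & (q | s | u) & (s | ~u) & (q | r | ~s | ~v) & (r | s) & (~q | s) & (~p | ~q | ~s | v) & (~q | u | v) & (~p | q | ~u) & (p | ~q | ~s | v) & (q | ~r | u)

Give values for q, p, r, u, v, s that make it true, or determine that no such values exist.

Try q = True:
  (~q | ~s) forces s = False.
  clause (~q | s) is falsified — backtrack.
So q = False.
Set p = False.
  then (p | r) forces r = True.
  then (q | ~r | u) forces u = True.
  then (s | ~u) forces s = True.
Set v = True.
All clauses satisfied.

q = False, p = False, r = True, u = True, v = True, s = True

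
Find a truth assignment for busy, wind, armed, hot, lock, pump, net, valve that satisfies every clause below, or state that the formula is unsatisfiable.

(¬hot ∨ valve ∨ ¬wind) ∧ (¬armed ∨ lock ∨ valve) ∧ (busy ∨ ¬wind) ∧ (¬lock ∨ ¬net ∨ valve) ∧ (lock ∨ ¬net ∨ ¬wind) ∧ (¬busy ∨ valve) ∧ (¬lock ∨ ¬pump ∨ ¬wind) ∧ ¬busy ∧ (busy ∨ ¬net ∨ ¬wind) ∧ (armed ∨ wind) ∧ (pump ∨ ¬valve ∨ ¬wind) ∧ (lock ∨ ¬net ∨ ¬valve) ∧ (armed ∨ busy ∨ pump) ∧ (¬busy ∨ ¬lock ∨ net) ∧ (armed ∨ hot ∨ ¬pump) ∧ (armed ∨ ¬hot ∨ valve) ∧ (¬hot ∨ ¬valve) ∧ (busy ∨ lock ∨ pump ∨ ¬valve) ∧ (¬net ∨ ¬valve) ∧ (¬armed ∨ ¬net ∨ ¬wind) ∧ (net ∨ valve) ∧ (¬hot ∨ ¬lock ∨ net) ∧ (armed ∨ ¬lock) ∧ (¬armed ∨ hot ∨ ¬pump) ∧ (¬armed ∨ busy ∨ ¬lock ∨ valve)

Unit clause (¬busy) forces busy = False.
In (busy ∨ ¬wind) only ¬wind is left, so wind = False.
In (armed ∨ wind) only armed is left, so armed = True.
Try hot = True:
  (¬hot ∨ ¬valve) forces valve = False.
  (¬armed ∨ lock ∨ valve) forces lock = True.
  clause (¬armed ∨ busy ∨ ¬lock ∨ valve) is falsified — backtrack.
So hot = False.
  then (¬armed ∨ hot ∨ ¬pump) forces pump = False.
Set lock = True.
  then (¬armed ∨ busy ∨ ¬lock ∨ valve) forces valve = True.
  then (¬net ∨ ¬valve) forces net = False.
All clauses satisfied.

busy = False; wind = False; armed = True; hot = False; lock = True; pump = False; net = False; valve = True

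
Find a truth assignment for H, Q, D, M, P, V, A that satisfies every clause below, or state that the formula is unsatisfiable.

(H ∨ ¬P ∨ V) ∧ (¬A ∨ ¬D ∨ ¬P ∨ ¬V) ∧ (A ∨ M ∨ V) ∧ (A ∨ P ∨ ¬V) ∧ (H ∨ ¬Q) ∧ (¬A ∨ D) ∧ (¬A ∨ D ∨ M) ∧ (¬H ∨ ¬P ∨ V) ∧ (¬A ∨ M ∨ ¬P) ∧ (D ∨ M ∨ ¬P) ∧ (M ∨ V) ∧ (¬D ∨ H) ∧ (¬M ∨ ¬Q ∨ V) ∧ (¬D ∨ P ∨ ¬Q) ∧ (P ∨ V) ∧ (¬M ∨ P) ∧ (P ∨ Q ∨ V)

Set H = True.
Set Q = True.
Set D = True.
  then (¬D ∨ P ∨ ¬Q) forces P = True.
  then (¬H ∨ ¬P ∨ V) forces V = True.
  then (¬A ∨ ¬D ∨ ¬P ∨ ¬V) forces A = False.
Set M = False.
All clauses satisfied.

H=T, Q=T, D=T, M=F, P=T, V=T, A=F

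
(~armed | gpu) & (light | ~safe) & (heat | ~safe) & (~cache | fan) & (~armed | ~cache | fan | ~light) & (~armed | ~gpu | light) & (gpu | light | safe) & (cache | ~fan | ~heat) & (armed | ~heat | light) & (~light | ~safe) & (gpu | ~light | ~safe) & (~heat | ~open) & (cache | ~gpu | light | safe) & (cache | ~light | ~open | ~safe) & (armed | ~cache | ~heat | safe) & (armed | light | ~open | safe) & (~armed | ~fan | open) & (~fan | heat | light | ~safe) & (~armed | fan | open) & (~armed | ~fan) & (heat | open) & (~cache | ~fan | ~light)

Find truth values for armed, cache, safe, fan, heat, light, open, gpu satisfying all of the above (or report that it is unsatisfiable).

Set armed = False.
Set cache = False.
Set safe = False.
Set fan = False.
Set heat = False.
  then (heat | open) forces open = True.
  then (armed | light | ~open | safe) forces light = True.
Set gpu = True.
All clauses satisfied.

armed = False, cache = False, safe = False, fan = False, heat = False, light = True, open = True, gpu = True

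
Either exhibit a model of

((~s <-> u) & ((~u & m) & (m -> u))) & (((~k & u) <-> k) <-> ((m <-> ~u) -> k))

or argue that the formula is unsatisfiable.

Case u = True: the conjunct ~u is False.
Case u = False: the formula simplifies to (s & (m & ~m)) & (~k <-> (m -> k)).
  m = True: the conjunct ~m is False.
  m = False: the conjunct m is False.
Both cases fail — unsatisfiable.

No satisfying assignment exists.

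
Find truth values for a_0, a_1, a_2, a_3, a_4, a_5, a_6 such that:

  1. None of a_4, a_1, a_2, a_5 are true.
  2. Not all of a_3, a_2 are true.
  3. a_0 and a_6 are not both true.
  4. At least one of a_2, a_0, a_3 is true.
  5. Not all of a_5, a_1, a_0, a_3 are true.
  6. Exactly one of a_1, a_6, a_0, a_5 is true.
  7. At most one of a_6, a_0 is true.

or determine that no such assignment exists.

a_0=F, a_1=F, a_2=F, a_3=T, a_4=F, a_5=F, a_6=T

  (1) {a_4, a_1, a_2, a_5}: 0 true — none ✓
  (2) {a_3, a_2}: 1/2 true — not all ✓
  (3) a_0=F, a_6=T — not both ✓
  (4) {a_2, a_0, a_3}: 1 true — at least one ✓
  (5) {a_5, a_1, a_0, a_3}: 1/4 true — not all ✓
  (6) {a_1, a_6, a_0, a_5}: 1 true — exactly one ✓
  (7) {a_6, a_0}: 1 true — at most one ✓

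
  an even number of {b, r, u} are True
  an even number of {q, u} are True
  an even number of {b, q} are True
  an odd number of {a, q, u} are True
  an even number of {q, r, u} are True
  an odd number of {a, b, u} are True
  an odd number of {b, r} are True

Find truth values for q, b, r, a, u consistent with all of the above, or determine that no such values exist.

q: True, b: True, r: False, a: True, u: True

{b, r, u}: 2 true → even ✓
{q, u}: 2 true → even ✓
{b, q}: 2 true → even ✓
{a, q, u}: 3 true → odd ✓
{q, r, u}: 2 true → even ✓
{a, b, u}: 3 true → odd ✓
{b, r}: 1 true → odd ✓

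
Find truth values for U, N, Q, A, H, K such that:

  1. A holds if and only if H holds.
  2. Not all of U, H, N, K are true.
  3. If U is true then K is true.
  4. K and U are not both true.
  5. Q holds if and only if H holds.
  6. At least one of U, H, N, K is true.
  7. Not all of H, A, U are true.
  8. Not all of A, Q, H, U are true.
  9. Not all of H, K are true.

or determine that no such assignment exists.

U: False; N: True; Q: False; A: False; H: False; K: False

  (1) A=F, H=F — same ✓
  (2) {U, H, N, K}: 1/4 true — not all ✓
  (3) U=F ⇒ K: vacuous ✓
  (4) K=F, U=F — not both ✓
  (5) Q=F, H=F — same ✓
  (6) {U, H, N, K}: 1 true — at least one ✓
  (7) {H, A, U}: 0/3 true — not all ✓
  (8) {A, Q, H, U}: 0/4 true — not all ✓
  (9) {H, K}: 0/2 true — not all ✓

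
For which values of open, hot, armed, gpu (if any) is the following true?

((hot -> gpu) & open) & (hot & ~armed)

open = True, hot = True, armed = False, gpu = True

  (hot -> gpu) & open = True
    hot -> gpu = True
  hot & ~armed = True
    ~armed = True
Both conjuncts True, so the formula holds.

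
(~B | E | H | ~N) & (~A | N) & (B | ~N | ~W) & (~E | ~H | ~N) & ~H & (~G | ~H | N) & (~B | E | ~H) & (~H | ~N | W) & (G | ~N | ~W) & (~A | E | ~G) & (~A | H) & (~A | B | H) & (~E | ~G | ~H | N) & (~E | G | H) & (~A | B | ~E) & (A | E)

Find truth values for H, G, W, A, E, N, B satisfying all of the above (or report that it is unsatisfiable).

H: False, G: True, W: True, A: False, E: True, N: True, B: True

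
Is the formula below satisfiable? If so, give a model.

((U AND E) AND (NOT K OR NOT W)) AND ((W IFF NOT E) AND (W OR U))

W=F, E=T, U=T, K=F

  (U AND E) AND (NOT K OR NOT W) = True
    U AND E = True
    NOT K OR NOT W = True
      NOT K = True
      NOT W = True
  (W IFF NOT E) AND (W OR U) = True
    W IFF NOT E = True
      NOT E = False
    W OR U = True
Both conjuncts True, so the formula holds.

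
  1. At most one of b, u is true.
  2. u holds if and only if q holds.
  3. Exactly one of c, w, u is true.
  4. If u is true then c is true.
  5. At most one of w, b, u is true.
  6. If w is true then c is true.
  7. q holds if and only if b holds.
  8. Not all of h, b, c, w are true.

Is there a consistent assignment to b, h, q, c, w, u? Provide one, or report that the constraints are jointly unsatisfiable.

b = False; h = True; q = False; c = True; w = False; u = False

  (1) {b, u}: 0 true — at most one ✓
  (2) u=F, q=F — same ✓
  (3) {c, w, u}: 1 true — exactly one ✓
  (4) u=F ⇒ c: vacuous ✓
  (5) {w, b, u}: 0 true — at most one ✓
  (6) w=F ⇒ c: vacuous ✓
  (7) q=F, b=F — same ✓
  (8) {h, b, c, w}: 2/4 true — not all ✓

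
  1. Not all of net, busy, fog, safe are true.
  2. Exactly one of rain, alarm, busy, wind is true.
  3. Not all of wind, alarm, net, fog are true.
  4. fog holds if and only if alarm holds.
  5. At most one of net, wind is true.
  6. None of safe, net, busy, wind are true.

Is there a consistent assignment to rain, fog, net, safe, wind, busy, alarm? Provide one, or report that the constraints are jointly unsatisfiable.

rain = True; fog = False; net = False; safe = False; wind = False; busy = False; alarm = False

  (1) {net, busy, fog, safe}: 0/4 true — not all ✓
  (2) {rain, alarm, busy, wind}: 1 true — exactly one ✓
  (3) {wind, alarm, net, fog}: 0/4 true — not all ✓
  (4) fog=F, alarm=F — same ✓
  (5) {net, wind}: 0 true — at most one ✓
  (6) {safe, net, busy, wind}: 0 true — none ✓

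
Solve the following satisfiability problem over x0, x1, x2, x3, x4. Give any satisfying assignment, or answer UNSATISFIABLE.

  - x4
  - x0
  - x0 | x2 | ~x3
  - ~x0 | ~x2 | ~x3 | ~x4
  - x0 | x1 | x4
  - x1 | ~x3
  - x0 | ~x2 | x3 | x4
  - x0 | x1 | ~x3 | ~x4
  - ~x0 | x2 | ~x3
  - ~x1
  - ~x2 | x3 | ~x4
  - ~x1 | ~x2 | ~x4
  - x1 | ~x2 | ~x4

x0: True, x1: False, x2: False, x3: False, x4: True

Unit clause (x4) forces x4 = True.
Unit clause (x0) forces x0 = True.
Unit clause (~x1) forces x1 = False.
In (x1 | ~x2 | ~x4) only ~x2 is left, so x2 = False.
In (x1 | ~x3) only ~x3 is left, so x3 = False.
All clauses satisfied.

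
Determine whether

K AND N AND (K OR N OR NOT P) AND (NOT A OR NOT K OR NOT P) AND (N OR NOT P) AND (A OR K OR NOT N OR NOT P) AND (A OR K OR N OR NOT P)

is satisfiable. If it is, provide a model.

N = True; K = True; P = False; A = True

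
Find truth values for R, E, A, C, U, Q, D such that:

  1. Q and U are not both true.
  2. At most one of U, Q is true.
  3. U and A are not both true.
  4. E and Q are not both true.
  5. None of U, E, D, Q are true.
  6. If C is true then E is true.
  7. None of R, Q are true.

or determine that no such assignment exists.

R: False, E: False, A: False, C: False, U: False, Q: False, D: False

  (1) Q=F, U=F — not both ✓
  (2) {U, Q}: 0 true — at most one ✓
  (3) U=F, A=F — not both ✓
  (4) E=F, Q=F — not both ✓
  (5) {U, E, D, Q}: 0 true — none ✓
  (6) C=F ⇒ E: vacuous ✓
  (7) {R, Q}: 0 true — none ✓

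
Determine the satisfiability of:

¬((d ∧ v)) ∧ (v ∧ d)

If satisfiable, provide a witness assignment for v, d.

UNSATISFIABLE

Case v = True: the formula simplifies to ¬d ∧ d.
  d = True: the conjunct ¬d is False.
  d = False: the conjunct d is False.
Case v = False: the conjunct v is False.
Both cases fail — unsatisfiable.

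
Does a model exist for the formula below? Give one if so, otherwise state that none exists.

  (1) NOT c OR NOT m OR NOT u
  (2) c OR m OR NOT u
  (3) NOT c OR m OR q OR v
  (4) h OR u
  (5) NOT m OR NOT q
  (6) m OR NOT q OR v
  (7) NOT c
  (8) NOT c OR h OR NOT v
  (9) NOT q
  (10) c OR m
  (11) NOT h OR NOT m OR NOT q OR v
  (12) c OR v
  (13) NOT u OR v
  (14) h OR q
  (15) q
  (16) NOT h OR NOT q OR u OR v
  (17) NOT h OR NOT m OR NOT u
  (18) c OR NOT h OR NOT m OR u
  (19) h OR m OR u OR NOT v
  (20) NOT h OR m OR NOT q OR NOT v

Case q = True:
  Clause (NOT q) is falsified — contradiction.
Case q = False:
  Clause (q) is falsified — contradiction.
Both cases fail, so the formula is unsatisfiable.

Unsatisfiable — no assignment works.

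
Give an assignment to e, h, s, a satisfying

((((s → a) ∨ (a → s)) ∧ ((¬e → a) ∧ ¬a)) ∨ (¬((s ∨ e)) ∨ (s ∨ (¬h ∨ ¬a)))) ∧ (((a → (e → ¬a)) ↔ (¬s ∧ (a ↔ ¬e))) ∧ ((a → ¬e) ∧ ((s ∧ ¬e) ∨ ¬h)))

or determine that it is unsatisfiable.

e = False, h = False, s = False, a = True

  (((s → a) ∨ (a → s)) ∧ ((¬e → a) ∧ ¬a)) ∨ (¬((s ∨ e)) ∨ (s ∨ (¬h ∨ ¬a))) = True
    ((s → a) ∨ (a → s)) ∧ ((¬e → a) ∧ ¬a) = False
      (s → a) ∨ (a → s) = True
        s → a = True
        a → s = False
      (¬e → a) ∧ ¬a = False
        ¬e → a = True
          ¬e = True
        ¬a = False
    ¬((s ∨ e)) ∨ (s ∨ (¬h ∨ ¬a)) = True
      ¬((s ∨ e)) = True
        s ∨ e = False
      s ∨ (¬h ∨ ¬a) = True
        ¬h ∨ ¬a = True
          ¬h = True
          ¬a = False
  ((a → (e → ¬a)) ↔ (¬s ∧ (a ↔ ¬e))) ∧ ((a → ¬e) ∧ ((s ∧ ¬e) ∨ ¬h)) = True
    (a → (e → ¬a)) ↔ (¬s ∧ (a ↔ ¬e)) = True
      a → (e → ¬a) = True
        e → ¬a = True
          ¬a = False
      ¬s ∧ (a ↔ ¬e) = True
        ¬s = True
        a ↔ ¬e = True
          ¬e = True
    (a → ¬e) ∧ ((s ∧ ¬e) ∨ ¬h) = True
      a → ¬e = True
        ¬e = True
      (s ∧ ¬e) ∨ ¬h = True
        s ∧ ¬e = False
          ¬e = True
        ¬h = True
Both conjuncts True, so the formula holds.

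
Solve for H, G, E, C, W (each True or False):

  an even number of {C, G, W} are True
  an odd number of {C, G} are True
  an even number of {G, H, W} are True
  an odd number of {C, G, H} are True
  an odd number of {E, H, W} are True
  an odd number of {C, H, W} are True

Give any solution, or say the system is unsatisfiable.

H: False, G: True, E: False, C: False, W: True

{C, G, W}: 2 true → even ✓
{C, G}: 1 true → odd ✓
{G, H, W}: 2 true → even ✓
{C, G, H}: 1 true → odd ✓
{E, H, W}: 1 true → odd ✓
{C, H, W}: 1 true → odd ✓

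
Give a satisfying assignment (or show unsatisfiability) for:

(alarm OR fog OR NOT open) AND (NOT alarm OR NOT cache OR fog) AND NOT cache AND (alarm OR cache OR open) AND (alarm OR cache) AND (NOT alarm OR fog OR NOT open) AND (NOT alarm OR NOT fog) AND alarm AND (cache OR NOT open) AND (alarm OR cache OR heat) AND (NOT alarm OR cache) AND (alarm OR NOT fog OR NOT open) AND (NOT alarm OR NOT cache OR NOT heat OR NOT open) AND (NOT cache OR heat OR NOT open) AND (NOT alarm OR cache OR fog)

Case cache = True:
  Clause (NOT cache) is falsified — contradiction.
Case cache = False:
  (alarm OR cache) forces alarm = True.
  Clause (NOT alarm OR cache) is falsified — contradiction.
Both cases fail, so the formula is unsatisfiable.

Unsatisfiable — no assignment works.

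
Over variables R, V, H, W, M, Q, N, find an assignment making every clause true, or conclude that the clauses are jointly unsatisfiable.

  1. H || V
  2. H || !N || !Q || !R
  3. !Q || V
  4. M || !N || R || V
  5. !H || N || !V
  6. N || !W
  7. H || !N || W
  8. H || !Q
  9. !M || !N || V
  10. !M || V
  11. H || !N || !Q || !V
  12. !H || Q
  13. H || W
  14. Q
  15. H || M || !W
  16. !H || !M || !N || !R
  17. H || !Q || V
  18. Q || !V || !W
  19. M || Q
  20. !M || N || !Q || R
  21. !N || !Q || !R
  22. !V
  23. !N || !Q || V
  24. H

The formula is unsatisfiable.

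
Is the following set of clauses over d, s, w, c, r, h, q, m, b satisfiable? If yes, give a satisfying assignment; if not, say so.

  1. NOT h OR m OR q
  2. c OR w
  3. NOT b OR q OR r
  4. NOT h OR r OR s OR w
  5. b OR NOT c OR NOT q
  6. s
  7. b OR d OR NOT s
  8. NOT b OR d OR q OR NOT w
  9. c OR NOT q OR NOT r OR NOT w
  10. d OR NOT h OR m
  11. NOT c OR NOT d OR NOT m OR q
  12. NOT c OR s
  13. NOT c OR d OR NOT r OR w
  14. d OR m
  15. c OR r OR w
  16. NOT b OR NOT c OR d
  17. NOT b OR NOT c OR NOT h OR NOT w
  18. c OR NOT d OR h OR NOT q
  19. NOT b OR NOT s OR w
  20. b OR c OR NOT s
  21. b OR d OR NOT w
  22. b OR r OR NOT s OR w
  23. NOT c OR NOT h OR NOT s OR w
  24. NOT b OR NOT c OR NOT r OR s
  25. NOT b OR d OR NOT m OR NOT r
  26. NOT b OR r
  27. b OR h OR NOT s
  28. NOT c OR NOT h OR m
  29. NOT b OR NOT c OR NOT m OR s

Unit clause (s) forces s = True.
Set d = True.
Set w = True.
Set c = False.
  then (b OR c OR NOT s) forces b = True.
  then (NOT b OR r) forces r = True.
  then (c OR NOT q OR NOT r OR NOT w) forces q = False.
Set h = True.
  then (NOT h OR m OR q) forces m = True.
All clauses satisfied.

d: True, s: True, w: True, c: False, r: True, h: True, q: False, m: True, b: True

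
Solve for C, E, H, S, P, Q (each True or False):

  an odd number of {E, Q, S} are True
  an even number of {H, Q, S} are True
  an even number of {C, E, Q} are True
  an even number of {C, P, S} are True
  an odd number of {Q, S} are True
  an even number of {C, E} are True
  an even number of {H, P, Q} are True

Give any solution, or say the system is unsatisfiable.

C: False; E: False; H: True; S: True; P: True; Q: False

{E, Q, S}: 1 true → odd ✓
{H, Q, S}: 2 true → even ✓
{C, E, Q}: 0 true → even ✓
{C, P, S}: 2 true → even ✓
{Q, S}: 1 true → odd ✓
{C, E}: 0 true → even ✓
{H, P, Q}: 2 true → even ✓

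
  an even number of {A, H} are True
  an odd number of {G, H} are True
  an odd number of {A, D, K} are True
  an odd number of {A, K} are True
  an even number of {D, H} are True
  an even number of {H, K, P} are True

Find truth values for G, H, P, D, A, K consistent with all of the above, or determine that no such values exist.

G: True, H: False, P: True, D: False, A: False, K: True

{A, H}: 0 true → even ✓
{G, H}: 1 true → odd ✓
{A, D, K}: 1 true → odd ✓
{A, K}: 1 true → odd ✓
{D, H}: 0 true → even ✓
{H, K, P}: 2 true → even ✓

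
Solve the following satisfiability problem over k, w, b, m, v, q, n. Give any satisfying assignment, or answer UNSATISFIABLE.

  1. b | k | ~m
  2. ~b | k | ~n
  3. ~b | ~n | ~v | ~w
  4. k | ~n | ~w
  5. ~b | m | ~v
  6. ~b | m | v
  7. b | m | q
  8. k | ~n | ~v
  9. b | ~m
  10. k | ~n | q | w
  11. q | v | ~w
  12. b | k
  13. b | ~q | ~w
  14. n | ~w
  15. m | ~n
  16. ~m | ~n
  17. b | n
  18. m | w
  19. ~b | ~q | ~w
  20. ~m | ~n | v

k = False; w = False; b = True; m = True; v = True; q = False; n = False

Set k = False.
  then (b | k) forces b = True.
  then (~b | k | ~n) forces n = False.
  then (n | ~w) forces w = False.
  then (m | w) forces m = True.
Set v = True.
Set q = False.
All clauses satisfied.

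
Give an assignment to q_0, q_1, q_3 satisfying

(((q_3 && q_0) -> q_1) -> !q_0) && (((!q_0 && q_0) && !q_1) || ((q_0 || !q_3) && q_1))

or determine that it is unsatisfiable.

q_0 = False; q_1 = True; q_3 = False

  ((q_3 && q_0) -> q_1) -> !q_0 = True
    (q_3 && q_0) -> q_1 = True
      q_3 && q_0 = False
    !q_0 = True
  ((!q_0 && q_0) && !q_1) || ((q_0 || !q_3) && q_1) = True
    (!q_0 && q_0) && !q_1 = False
      !q_0 && q_0 = False
        !q_0 = True
      !q_1 = False
    (q_0 || !q_3) && q_1 = True
      q_0 || !q_3 = True
        !q_3 = True
Both conjuncts True, so the formula holds.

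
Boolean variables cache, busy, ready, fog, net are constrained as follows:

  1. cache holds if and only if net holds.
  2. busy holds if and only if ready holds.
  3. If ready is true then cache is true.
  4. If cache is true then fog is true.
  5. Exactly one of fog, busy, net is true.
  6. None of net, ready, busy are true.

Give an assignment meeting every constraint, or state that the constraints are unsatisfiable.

cache: False, busy: False, ready: False, fog: True, net: False

  (1) cache=F, net=F — same ✓
  (2) busy=F, ready=F — same ✓
  (3) ready=F ⇒ cache: vacuous ✓
  (4) cache=F ⇒ fog: vacuous ✓
  (5) {fog, busy, net}: 1 true — exactly one ✓
  (6) {net, ready, busy}: 0 true — none ✓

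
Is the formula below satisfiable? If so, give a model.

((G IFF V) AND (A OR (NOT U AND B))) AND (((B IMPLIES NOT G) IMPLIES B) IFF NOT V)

G=T, V=T, A=T, B=F, U=F

  (G IFF V) AND (A OR (NOT U AND B)) = True
    G IFF V = True
    A OR (NOT U AND B) = True
      NOT U AND B = False
        NOT U = True
  ((B IMPLIES NOT G) IMPLIES B) IFF NOT V = True
    (B IMPLIES NOT G) IMPLIES B = False
      B IMPLIES NOT G = True
        NOT G = False
    NOT V = False
Both conjuncts True, so the formula holds.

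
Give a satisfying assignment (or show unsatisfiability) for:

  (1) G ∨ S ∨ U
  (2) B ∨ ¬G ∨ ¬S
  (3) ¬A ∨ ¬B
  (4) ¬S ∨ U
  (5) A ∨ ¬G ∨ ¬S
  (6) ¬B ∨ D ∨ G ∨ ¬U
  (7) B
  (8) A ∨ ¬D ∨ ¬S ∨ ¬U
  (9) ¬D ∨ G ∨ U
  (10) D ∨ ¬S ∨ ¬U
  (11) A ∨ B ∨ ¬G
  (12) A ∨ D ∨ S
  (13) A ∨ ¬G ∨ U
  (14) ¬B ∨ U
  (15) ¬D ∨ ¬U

UNSATISFIABLE

Case B = True:
  (¬A ∨ ¬B) forces A = False.
  (¬B ∨ U) forces U = True.
  (¬D ∨ ¬U) forces D = False.
  (¬B ∨ D ∨ G ∨ ¬U) forces G = True.
  (A ∨ ¬G ∨ ¬S) forces S = False.
  Clause (A ∨ D ∨ S) is falsified — contradiction.
Case B = False:
  Clause (B) is falsified — contradiction.
Both cases fail, so the formula is unsatisfiable.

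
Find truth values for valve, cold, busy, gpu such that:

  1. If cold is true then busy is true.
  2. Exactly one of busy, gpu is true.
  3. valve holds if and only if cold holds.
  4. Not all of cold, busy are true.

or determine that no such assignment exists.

valve = False, cold = False, busy = False, gpu = True

  (1) cold=F ⇒ busy: vacuous ✓
  (2) {busy, gpu}: 1 true — exactly one ✓
  (3) valve=F, cold=F — same ✓
  (4) {cold, busy}: 0/2 true — not all ✓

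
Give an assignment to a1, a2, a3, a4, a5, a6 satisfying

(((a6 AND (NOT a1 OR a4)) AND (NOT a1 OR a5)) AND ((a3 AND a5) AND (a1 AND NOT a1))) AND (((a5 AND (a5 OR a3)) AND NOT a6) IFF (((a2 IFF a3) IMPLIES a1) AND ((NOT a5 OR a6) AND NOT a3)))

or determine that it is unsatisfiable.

No satisfying assignment exists.

Case a1 = True: the conjunct NOT a1 is False.
Case a1 = False: the conjunct a1 is False.
Both cases fail — unsatisfiable.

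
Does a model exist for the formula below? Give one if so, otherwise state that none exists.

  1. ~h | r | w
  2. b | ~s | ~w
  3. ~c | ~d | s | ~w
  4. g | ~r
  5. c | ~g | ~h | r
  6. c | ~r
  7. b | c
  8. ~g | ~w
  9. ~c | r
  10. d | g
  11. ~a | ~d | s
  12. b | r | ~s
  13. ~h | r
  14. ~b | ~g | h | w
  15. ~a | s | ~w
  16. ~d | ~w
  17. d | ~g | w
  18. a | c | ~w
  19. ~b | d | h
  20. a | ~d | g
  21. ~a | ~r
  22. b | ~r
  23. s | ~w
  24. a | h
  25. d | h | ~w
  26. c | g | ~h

Try d = False:
  (d | g) forces g = True.
  (~g | ~w) forces w = False.
  clause (d | ~g | w) is falsified — backtrack.
So d = True.
  then (~d | ~w) forces w = False.
Set c = False.
  then (c | ~r) forces r = False.
  then (b | c) forces b = True.
  then (~h | r) forces h = False.
  then (~b | ~g | h | w) forces g = False.
  then (a | ~d | g) forces a = True.
  then (~a | ~d | s) forces s = True.
All clauses satisfied.

d=T, c=F, g=F, s=T, b=T, r=F, w=F, h=F, a=T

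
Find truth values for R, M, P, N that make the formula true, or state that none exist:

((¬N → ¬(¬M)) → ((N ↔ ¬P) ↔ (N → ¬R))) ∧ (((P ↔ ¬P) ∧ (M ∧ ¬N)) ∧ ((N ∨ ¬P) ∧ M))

The conjunct P ↔ ¬P is unsatisfiable on its own:
  P=F: evaluates to False.
  P=T: evaluates to False.
So the whole conjunction is unsatisfiable.

The formula is unsatisfiable.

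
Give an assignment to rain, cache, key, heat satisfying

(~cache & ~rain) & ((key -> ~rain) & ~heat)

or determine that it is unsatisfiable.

rain=F, cache=F, key=F, heat=F

  ~cache & ~rain = True
    ~cache = True
    ~rain = True
  (key -> ~rain) & ~heat = True
    key -> ~rain = True
      ~rain = True
    ~heat = True
Both conjuncts True, so the formula holds.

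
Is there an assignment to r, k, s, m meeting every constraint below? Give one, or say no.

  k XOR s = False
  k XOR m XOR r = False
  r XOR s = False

r = False, k = False, s = False, m = False

k XOR s = F XOR F = False ✓
k XOR m XOR r = F XOR F XOR F = False ✓
r XOR s = F XOR F = False ✓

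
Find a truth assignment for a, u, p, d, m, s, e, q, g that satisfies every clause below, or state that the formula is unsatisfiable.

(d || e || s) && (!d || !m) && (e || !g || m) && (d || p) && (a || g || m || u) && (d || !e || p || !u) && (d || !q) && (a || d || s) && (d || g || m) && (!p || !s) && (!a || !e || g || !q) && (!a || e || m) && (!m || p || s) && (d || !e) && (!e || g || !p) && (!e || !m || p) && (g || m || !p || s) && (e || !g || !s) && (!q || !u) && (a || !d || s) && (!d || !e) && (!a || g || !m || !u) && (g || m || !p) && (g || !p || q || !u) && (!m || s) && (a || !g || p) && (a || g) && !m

Case e = True:
  (d || !e) forces d = True.
  Clause (!d || !e) is falsified — contradiction.
Case e = False:
  (!m) forces m = False.
  (e || !g || m) forces g = False.
  (d || g || m) forces d = True.
  (!a || e || m) forces a = False.
  Clause (a || g) is falsified — contradiction.
Both cases fail, so the formula is unsatisfiable.

Unsatisfiable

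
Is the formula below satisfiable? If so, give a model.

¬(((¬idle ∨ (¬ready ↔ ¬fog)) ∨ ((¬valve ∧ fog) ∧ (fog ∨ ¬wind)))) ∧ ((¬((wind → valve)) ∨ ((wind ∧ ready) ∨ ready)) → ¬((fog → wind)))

ready = False, wind = True, fog = True, idle = True, valve = True

  ¬(((¬idle ∨ (¬ready ↔ ¬fog)) ∨ ((¬valve ∧ fog) ∧ (fog ∨ ¬wind)))) = True
    (¬idle ∨ (¬ready ↔ ¬fog)) ∨ ((¬valve ∧ fog) ∧ (fog ∨ ¬wind)) = False
      ¬idle ∨ (¬ready ↔ ¬fog) = False
        ¬idle = False
        ¬ready ↔ ¬fog = False
          ¬ready = True
          ¬fog = False
      (¬valve ∧ fog) ∧ (fog ∨ ¬wind) = False
        ¬valve ∧ fog = False
          ¬valve = False
        fog ∨ ¬wind = True
          ¬wind = False
  (¬((wind → valve)) ∨ ((wind ∧ ready) ∨ ready)) → ¬((fog → wind)) = True
    ¬((wind → valve)) ∨ ((wind ∧ ready) ∨ ready) = False
      ¬((wind → valve)) = False
        wind → valve = True
      (wind ∧ ready) ∨ ready = False
        wind ∧ ready = False
    ¬((fog → wind)) = False
      fog → wind = True
Both conjuncts True, so the formula holds.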